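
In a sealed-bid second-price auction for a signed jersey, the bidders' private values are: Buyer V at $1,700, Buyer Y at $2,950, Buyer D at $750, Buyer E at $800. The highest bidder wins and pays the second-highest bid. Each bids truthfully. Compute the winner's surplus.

Bids in descending order: Buyer Y $2,950 > Buyer V $1,700 > Buyer E $800 > Buyer D $750.
Buyer Y wins with the top bid and pays the second-highest, $1,700.
Surplus = $2,950 − $1,700 = $1,250.

Winner's surplus: $1,250.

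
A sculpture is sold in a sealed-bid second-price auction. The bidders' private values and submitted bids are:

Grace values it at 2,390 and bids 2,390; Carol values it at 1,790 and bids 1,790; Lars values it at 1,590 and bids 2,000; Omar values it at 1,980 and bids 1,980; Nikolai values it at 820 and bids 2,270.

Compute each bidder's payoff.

Grace 120, Carol 0, Lars 0, Omar 0, Nikolai 0.

Sorted high to low: Grace 2,390; Nikolai 2,270; Lars 2,000; Omar 1,980; Carol 1,790.
Grace has the top bid and wins; the price is the second-highest bid, 2,270.
Grace's payoff = 2,390 − 2,270 = 120. All other bidders lose, so their payoff is 0.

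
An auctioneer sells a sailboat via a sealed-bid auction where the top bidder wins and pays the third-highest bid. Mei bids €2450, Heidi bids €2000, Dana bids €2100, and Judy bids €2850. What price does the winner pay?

The winner pays €2100.

Ordered from highest: Judy €2850, then Mei €2450, then Dana €2100, then Heidi €2000.
Judy is the highest bidder, so Judy wins.
Under the third-price rule, the price is the third-highest bid: €2100.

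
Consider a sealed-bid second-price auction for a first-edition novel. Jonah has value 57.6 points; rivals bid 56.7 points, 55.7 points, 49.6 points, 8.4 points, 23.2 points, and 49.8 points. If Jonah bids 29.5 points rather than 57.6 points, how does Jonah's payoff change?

-0.9 points

The highest competing bid is 56.7 points.
Bidding truthfully at 57.6 points: Jonah has the top bid, wins, and pays the second-highest bid 56.7 points. Payoff = 57.6 points − 56.7 points = 0.9 points.
Bidding 29.5 points: the top bid is 56.7 points (a rival), so Jonah loses. Payoff = 0.0 points.
Change = 0.0 points − 0.9 points = -0.9 points.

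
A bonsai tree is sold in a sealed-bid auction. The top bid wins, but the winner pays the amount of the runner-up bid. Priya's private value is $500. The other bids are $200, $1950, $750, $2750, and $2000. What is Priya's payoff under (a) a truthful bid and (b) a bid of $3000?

Truthful: $0; alternative: -$2250.

The highest competing bid is $2750.
Bidding truthfully at $500: the top bid is $2750 (a rival), so Priya loses. Payoff = $0.
Bidding $3000: Priya has the top bid, wins, and pays the second-highest bid $2750. Payoff = $500 − $2750 = -$2250.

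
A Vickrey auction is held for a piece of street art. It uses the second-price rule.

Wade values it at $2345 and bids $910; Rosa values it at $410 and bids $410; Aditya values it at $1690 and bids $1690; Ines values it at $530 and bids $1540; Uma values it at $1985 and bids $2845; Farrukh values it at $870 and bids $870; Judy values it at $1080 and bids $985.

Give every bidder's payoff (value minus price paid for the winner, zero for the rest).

Ranking the bids: Uma $2845 > Aditya $1690 > Ines $1540 > Judy $985 > Wade $910 > Farrukh $870 > Rosa $410.
Uma has the top bid and wins; the price is the second-highest bid, $1690.
Uma's payoff = $1985 − $1690 = $295. All other bidders lose, so their payoff is 0.

Payoffs: Wade $0, Rosa $0, Aditya $0, Ines $0, Uma $295, Farrukh $0, Judy $0.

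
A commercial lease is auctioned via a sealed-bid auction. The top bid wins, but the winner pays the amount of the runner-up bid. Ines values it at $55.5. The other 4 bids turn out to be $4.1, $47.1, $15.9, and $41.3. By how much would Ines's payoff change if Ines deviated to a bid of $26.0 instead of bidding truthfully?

Change in payoff: -$8.4.

The highest competing bid is $47.1.
Bidding truthfully at $55.5: Ines has the top bid, wins, and pays the second-highest bid $47.1. Payoff = $55.5 − $47.1 = $8.4.
Bidding $26.0: the top bid is $47.1 (a rival), so Ines loses. Payoff = $0.0.
Change = $0.0 − $8.4 = -$8.4.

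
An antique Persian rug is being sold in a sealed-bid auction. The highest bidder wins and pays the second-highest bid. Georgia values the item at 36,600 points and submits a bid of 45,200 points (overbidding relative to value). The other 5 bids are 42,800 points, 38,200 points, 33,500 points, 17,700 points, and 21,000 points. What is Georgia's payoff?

Highest competing bid: 42,800 points.
Georgia's bid 45,200 points is the highest overall, so Georgia wins and pays the second-highest bid, 42,800 points.
Payoff = value − price = 36,600 points − 42,800 points = -6,200 points.
Overbidding won the item at a price above value — truthful bidding would have avoided this loss.

Georgia's payoff: -6,200 points.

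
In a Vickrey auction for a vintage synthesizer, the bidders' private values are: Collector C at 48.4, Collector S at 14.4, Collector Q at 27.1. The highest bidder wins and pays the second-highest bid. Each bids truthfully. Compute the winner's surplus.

Ranking the bids: Collector C 48.4; Collector Q 27.1; Collector S 14.4.
Collector C wins with the top bid and pays the second-highest, 27.1.
Surplus = 48.4 − 27.1 = 21.3.

21.3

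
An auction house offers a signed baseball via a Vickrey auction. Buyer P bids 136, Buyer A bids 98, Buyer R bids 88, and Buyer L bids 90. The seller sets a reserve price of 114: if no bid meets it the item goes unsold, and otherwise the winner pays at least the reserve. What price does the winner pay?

Ranking the bids: Buyer P 136; Buyer A 98; Buyer L 90; Buyer R 88.
Buyer P has the highest bid, so Buyer P wins.
The second-highest bid is 98, but the reserve 114 is higher, so the price is the reserve.

The winner pays 114.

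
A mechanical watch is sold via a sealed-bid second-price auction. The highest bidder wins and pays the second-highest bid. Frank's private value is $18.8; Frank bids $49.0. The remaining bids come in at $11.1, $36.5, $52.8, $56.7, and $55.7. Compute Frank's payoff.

Highest competing bid: $56.7.
Frank's bid $49.0 is not the highest, so Frank loses, pays nothing, and earns zero payoff.

Frank's payoff: $0.0.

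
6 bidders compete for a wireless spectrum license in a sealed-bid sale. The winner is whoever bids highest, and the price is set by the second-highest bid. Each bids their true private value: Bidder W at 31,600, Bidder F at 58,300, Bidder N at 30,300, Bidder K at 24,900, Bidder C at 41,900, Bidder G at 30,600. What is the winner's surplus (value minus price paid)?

16,400

Bids in descending order: Bidder F 58,300 > Bidder C 41,900 > Bidder W 31,600 > Bidder G 30,600 > Bidder N 30,300 > Bidder K 24,900.
Bidder F wins with the top bid and pays the second-highest, 41,900.
Surplus = 58,300 − 41,900 = 16,400.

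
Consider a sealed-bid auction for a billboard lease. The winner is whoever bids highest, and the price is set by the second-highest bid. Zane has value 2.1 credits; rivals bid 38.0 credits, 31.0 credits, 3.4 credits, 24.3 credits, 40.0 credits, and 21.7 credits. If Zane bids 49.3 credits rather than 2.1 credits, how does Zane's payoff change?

The highest competing bid is 40.0 credits.
Bidding truthfully at 2.1 credits: the top bid is 40.0 credits (a rival), so Zane loses. Payoff = 0.0 credits.
Bidding 49.3 credits: Zane has the top bid, wins, and pays the second-highest bid 40.0 credits. Payoff = 2.1 credits − 40.0 credits = -37.9 credits.
Change = -37.9 credits − 0.0 credits = -37.9 credits.
This is the dominant-strategy logic: truthful bidding weakly beats any alternative.

Change in payoff: -37.9 credits.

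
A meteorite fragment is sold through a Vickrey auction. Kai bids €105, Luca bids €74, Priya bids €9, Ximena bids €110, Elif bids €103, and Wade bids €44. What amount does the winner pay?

Price paid: €105.

Bids in descending order: Ximena €110; Kai €105; Elif €103; Luca €74; Wade €44; Priya €9.
Ximena has the highest bid, so Ximena wins.
The second-highest bid is €105, so that is what Ximena pays.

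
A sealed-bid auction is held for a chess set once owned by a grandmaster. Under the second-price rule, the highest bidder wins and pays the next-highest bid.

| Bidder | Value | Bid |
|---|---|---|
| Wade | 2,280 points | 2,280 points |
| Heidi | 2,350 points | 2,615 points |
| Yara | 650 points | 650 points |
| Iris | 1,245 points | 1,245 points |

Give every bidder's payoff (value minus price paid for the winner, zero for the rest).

Wade 0 points, Heidi 70 points, Yara 0 points, Iris 0 points.

Bids in descending order: Heidi 2,615 points, then Wade 2,280 points, then Iris 1,245 points, then Yara 650 points.
Heidi has the top bid and wins; the price is the second-highest bid, 2,280 points.
Heidi's payoff = 2,350 points − 2,280 points = 70 points. All other bidders lose, so their payoff is 0.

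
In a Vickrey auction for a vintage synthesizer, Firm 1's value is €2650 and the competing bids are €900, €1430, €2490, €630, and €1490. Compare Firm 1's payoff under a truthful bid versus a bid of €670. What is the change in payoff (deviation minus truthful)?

-€160

The highest competing bid is €2490.
Bidding truthfully at €2650: Firm 1 has the top bid, wins, and pays the second-highest bid €2490. Payoff = €2650 − €2490 = €160.
Bidding €670: the top bid is €2490 (a rival), so Firm 1 loses. Payoff = €0.
Change = €0 − €160 = -€160.
Deviating from a truthful bid can only lose payoff in a second-price auction — never gain.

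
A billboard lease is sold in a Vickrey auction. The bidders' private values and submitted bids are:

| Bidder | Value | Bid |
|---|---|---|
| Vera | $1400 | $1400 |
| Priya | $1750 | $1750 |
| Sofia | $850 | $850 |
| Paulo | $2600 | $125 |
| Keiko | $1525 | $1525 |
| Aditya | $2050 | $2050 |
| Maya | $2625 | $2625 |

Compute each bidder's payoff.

Vera $0, Priya $0, Sofia $0, Paulo $0, Keiko $0, Aditya $0, Maya $575.

Sorted high to low: Maya $2625, then Aditya $2050, then Priya $1750, then Keiko $1525, then Vera $1400, then Sofia $850, then Paulo $125.
Maya has the top bid and wins; the price is the second-highest bid, $2050.
Maya's payoff = $2625 − $2050 = $575. All other bidders lose, so their payoff is 0.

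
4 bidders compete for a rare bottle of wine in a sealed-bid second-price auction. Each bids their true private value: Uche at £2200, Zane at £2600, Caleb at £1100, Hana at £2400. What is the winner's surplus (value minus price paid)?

Ranking the bids: Zane £2600; Hana £2400; Uche £2200; Caleb £1100.
Zane wins with the top bid and pays the second-highest, £2400.
Surplus = £2600 − £2400 = £200.

£200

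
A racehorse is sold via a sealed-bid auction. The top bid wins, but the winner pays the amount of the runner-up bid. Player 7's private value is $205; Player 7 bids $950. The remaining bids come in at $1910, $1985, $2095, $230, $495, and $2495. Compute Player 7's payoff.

$0

Highest competing bid: $2495.
Player 7's bid $950 is not the highest, so Player 7 loses, pays nothing, and earns zero payoff.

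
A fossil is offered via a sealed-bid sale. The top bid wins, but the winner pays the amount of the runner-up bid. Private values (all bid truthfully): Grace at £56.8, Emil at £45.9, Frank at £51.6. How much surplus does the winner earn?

Bids in descending order: Grace £56.8, then Frank £51.6, then Emil £45.9.
Grace wins with the top bid and pays the second-highest, £51.6.
Surplus = £56.8 − £51.6 = £5.2.

£5.2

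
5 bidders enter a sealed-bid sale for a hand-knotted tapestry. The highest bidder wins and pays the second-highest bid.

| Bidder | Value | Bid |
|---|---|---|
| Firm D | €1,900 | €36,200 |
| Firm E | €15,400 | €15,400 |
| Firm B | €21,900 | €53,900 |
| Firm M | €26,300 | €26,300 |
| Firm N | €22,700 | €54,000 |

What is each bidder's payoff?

Firm D €0, Firm E €0, Firm B €0, Firm M €0, Firm N -€31,200.

Sorted high to low: Firm N €54,000 > Firm B €53,900 > Firm D €36,200 > Firm M €26,300 > Firm E €15,400.
Firm N has the top bid and wins; the price is the second-highest bid, €53,900.
Firm N's payoff = €22,700 − €53,900 = -€31,200. All other bidders lose, so their payoff is 0.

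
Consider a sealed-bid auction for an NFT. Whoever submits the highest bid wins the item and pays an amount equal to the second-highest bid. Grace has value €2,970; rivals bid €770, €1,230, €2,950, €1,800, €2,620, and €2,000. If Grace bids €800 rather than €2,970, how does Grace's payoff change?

Change in payoff: -€20.

The highest competing bid is €2,950.
Bidding truthfully at €2,970: Grace has the top bid, wins, and pays the second-highest bid €2,950. Payoff = €2,970 − €2,950 = €20.
Bidding €800: the top bid is €2,950 (a rival), so Grace loses. Payoff = €0.
Change = €0 − €20 = -€20.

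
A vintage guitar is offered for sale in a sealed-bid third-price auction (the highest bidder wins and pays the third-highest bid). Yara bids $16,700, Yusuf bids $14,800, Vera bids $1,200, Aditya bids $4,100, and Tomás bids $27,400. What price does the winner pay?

The winner pays $14,800.

Ordered from highest: Tomás $27,400 > Yara $16,700 > Yusuf $14,800 > Aditya $4,100 > Vera $1,200.
Tomás is the highest bidder, so Tomás wins.
Under the third-price rule, the price is the third-highest bid: $14,800.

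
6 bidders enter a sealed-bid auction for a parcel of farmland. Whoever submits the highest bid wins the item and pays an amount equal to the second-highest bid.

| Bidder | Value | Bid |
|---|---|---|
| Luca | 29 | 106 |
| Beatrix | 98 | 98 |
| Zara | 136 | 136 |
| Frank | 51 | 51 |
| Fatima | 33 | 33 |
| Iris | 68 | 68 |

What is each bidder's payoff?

Ranking the bids: Zara 136; Luca 106; Beatrix 98; Iris 68; Frank 51; Fatima 33.
Zara has the top bid and wins; the price is the second-highest bid, 106.
Zara's payoff = 136 − 106 = 30. All other bidders lose, so their payoff is 0.

Payoffs: Luca 0, Beatrix 0, Zara 30, Frank 0, Fatima 0, Iris 0.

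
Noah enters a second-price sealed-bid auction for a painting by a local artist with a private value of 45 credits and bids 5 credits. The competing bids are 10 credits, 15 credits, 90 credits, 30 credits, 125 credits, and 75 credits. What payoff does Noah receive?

Highest competing bid: 125 credits.
Noah's bid 5 credits is not the highest, so Noah loses, pays nothing, and earns zero payoff.

Noah's payoff: 0 credits.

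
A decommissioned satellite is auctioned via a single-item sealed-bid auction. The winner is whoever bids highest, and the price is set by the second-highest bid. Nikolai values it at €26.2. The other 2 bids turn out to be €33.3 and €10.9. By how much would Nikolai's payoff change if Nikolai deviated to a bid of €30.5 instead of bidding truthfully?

The highest competing bid is €33.3.
Bidding truthfully at €26.2: the top bid is €33.3 (a rival), so Nikolai loses. Payoff = €0.0.
Bidding €30.5: the top bid is €33.3 (a rival), so Nikolai loses. Payoff = €0.0.
Change = €0.0 − €0.0 = €0.0.
The bid only affects whether you win, not the price — here both bids land on the same side of the top rival bid, so the deviation is payoff-neutral.

Payoff change: €0.0.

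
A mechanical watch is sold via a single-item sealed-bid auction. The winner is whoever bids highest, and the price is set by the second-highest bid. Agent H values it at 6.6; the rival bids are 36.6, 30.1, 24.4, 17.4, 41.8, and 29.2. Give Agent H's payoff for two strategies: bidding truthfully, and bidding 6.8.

(a) 0.0  (b) 0.0

The highest competing bid is 41.8.
Bidding truthfully at 6.6: the top bid is 41.8 (a rival), so Agent H loses. Payoff = 0.0.
Bidding 6.8: the top bid is 41.8 (a rival), so Agent H loses. Payoff = 0.0.
The bid only affects whether you win, not the price — here both bids land on the same side of the top rival bid, so the deviation is payoff-neutral.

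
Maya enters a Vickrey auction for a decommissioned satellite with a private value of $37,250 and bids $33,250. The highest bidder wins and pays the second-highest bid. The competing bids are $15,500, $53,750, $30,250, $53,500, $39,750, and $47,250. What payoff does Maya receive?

Highest competing bid: $53,750.
Maya's bid $33,250 is not the highest, so Maya loses, pays nothing, and earns zero payoff.

Maya's payoff: $0.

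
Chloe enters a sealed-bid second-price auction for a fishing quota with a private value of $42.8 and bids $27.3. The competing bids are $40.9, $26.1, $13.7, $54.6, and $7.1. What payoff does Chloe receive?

Highest competing bid: $54.6.
Chloe's bid $27.3 is not the highest, so Chloe loses, pays nothing, and earns zero payoff.

$0.0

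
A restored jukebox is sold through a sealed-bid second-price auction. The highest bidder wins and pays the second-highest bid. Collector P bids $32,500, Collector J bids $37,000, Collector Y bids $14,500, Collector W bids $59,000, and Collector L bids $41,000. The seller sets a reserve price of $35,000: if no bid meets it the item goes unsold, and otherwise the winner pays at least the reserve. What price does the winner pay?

Price paid: $41,000.

Sorted high to low: Collector W $59,000 > Collector L $41,000 > Collector J $37,000 > Collector P $32,500 > Collector Y $14,500.
Collector W has the highest bid, so Collector W wins.
The second-highest bid is $41,000, which exceeds the reserve, so that sets the price.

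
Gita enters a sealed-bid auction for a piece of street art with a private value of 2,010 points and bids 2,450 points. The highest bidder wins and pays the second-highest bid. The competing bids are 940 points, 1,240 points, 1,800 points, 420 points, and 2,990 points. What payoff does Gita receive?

Highest competing bid: 2,990 points.
Gita's bid 2,450 points is not the highest, so Gita loses, pays nothing, and earns zero payoff.

0 points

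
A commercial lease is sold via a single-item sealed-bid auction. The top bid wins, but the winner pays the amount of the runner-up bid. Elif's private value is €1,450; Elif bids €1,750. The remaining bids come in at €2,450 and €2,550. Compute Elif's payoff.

Payoff = €0.

Highest competing bid: €2,550.
Elif's bid €1,750 is not the highest, so Elif loses, pays nothing, and earns zero payoff.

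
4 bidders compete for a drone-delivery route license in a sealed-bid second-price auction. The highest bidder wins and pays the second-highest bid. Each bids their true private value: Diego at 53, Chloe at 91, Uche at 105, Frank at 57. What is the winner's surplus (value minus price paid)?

Winner's surplus: 14.

Ordered from highest: Uche 105, then Chloe 91, then Frank 57, then Diego 53.
Uche wins with the top bid and pays the second-highest, 91.
Surplus = 105 − 91 = 14.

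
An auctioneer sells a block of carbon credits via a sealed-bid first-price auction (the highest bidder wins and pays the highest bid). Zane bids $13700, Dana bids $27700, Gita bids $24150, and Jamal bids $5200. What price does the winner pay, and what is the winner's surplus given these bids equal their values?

The winner pays $27700 for a surplus of $0.

Bids in descending order: Dana $27700, then Gita $24150, then Zane $13700, then Jamal $5200.
Dana is the highest bidder, so Dana wins.
Under the first-price rule, the price is the highest bid: $27700.
Surplus = $27700 − $27700 = $0.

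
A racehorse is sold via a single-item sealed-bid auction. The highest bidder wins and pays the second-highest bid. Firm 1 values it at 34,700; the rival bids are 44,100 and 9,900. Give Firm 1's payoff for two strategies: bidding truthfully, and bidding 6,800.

The highest competing bid is 44,100.
Bidding truthfully at 34,700: the top bid is 44,100 (a rival), so Firm 1 loses. Payoff = 0.
Bidding 6,800: the top bid is 44,100 (a rival), so Firm 1 loses. Payoff = 0.

(a) 0  (b) 0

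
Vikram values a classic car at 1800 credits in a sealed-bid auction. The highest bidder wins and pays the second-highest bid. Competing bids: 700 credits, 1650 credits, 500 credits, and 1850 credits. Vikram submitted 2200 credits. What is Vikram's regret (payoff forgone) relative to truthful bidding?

50 credits

The highest competing bid is 1850 credits.
Bidding truthfully at 1800 credits: the top bid is 1850 credits (a rival), so Vikram loses. Payoff = 0 credits.
Bidding 2200 credits: Vikram has the top bid, wins, and pays the second-highest bid 1850 credits. Payoff = 1800 credits − 1850 credits = -50 credits.
Regret = truthful payoff − actual payoff = 0 credits − -50 credits = 50 credits.
Deviating from a truthful bid can only lose payoff in a second-price auction — never gain.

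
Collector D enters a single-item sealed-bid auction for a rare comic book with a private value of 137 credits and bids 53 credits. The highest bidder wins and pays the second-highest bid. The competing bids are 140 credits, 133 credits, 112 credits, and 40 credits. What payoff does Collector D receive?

Collector D's payoff: 0 credits.

Highest competing bid: 140 credits.
Collector D's bid 53 credits is not the highest, so Collector D loses, pays nothing, and earns zero payoff.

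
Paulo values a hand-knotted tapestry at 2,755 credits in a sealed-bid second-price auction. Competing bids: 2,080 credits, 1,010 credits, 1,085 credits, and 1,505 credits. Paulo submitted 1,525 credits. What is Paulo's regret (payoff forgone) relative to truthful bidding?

The highest competing bid is 2,080 credits.
Bidding truthfully at 2,755 credits: Paulo has the top bid, wins, and pays the second-highest bid 2,080 credits. Payoff = 2,755 credits − 2,080 credits = 675 credits.
Bidding 1,525 credits: the top bid is 2,080 credits (a rival), so Paulo loses. Payoff = 0 credits.
Regret = truthful payoff − actual payoff = 675 credits − 0 credits = 675 credits.
Deviating from a truthful bid can only lose payoff in a second-price auction — never gain.

Regret: 675 credits.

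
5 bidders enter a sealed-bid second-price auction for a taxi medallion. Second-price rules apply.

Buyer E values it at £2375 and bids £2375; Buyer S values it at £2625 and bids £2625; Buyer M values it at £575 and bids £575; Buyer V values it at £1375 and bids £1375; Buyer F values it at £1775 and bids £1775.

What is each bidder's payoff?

Buyer E £0, Buyer S £250, Buyer M £0, Buyer V £0, Buyer F £0.

Bids in descending order: Buyer S £2625, then Buyer E £2375, then Buyer F £1775, then Buyer V £1375, then Buyer M £575.
Buyer S has the top bid and wins; the price is the second-highest bid, £2375.
Buyer S's payoff = £2625 − £2375 = £250. All other bidders lose, so their payoff is 0.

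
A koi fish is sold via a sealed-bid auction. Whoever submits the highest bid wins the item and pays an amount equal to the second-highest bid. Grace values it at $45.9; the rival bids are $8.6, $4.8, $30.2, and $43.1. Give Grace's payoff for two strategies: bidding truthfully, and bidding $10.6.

Truthful: $2.8; alternative: $0.0.

The highest competing bid is $43.1.
Bidding truthfully at $45.9: Grace has the top bid, wins, and pays the second-highest bid $43.1. Payoff = $45.9 − $43.1 = $2.8.
Bidding $10.6: the top bid is $43.1 (a rival), so Grace loses. Payoff = $0.0.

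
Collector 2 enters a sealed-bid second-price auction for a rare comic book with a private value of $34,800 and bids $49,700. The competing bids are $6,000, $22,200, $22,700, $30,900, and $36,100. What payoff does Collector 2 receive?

Payoff = -$1,300.

Highest competing bid: $36,100.
Collector 2's bid $49,700 is the highest overall, so Collector 2 wins and pays the second-highest bid, $36,100.
Payoff = value − price = $34,800 − $36,100 = -$1,300.
Overbidding won the item at a price above value — truthful bidding would have avoided this loss.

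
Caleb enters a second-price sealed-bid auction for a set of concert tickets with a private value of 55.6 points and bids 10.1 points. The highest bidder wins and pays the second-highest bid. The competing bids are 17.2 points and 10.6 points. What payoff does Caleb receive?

Highest competing bid: 17.2 points.
Caleb's bid 10.1 points is not the highest, so Caleb loses, pays nothing, and earns zero payoff.

Payoff = 0.0 points.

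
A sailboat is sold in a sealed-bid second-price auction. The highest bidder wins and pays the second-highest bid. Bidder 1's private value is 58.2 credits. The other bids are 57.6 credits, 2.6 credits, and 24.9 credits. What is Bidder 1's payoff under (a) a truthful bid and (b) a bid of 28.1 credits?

The highest competing bid is 57.6 credits.
Bidding truthfully at 58.2 credits: Bidder 1 has the top bid, wins, and pays the second-highest bid 57.6 credits. Payoff = 58.2 credits − 57.6 credits = 0.6 credits.
Bidding 28.1 credits: the top bid is 57.6 credits (a rival), so Bidder 1 loses. Payoff = 0.0 credits.
This is the dominant-strategy logic: truthful bidding weakly beats any alternative.

(a) 0.6 credits  (b) 0.0 credits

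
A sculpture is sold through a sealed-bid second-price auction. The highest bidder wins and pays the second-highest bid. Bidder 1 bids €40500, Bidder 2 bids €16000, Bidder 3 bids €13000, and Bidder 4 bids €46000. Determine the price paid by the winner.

Ordered from highest: Bidder 4 €46000; Bidder 1 €40500; Bidder 2 €16000; Bidder 3 €13000.
Bidder 4 has the highest bid, so Bidder 4 wins.
The second-highest bid is €40500, so that is what Bidder 4 pays.

The winner pays €40500.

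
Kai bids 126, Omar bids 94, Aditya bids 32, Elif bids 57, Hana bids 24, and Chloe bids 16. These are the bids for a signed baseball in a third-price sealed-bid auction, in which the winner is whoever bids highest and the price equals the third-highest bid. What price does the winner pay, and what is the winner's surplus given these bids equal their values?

Bids in descending order: Kai 126; Omar 94; Elif 57; Aditya 32; Hana 24; Chloe 16.
Kai is the highest bidder, so Kai wins.
Under the third-price rule, the price is the third-highest bid: 57.
Surplus = 126 − 57 = 69.

Price 57; surplus 69.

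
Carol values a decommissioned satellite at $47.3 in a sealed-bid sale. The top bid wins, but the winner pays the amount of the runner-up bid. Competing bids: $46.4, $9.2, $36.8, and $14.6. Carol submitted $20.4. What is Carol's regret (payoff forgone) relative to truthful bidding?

The highest competing bid is $46.4.
Bidding truthfully at $47.3: Carol has the top bid, wins, and pays the second-highest bid $46.4. Payoff = $47.3 − $46.4 = $0.9.
Bidding $20.4: the top bid is $46.4 (a rival), so Carol loses. Payoff = $0.0.
Regret = truthful payoff − actual payoff = $0.9 − $0.0 = $0.9.
This is the dominant-strategy logic: truthful bidding weakly beats any alternative.

Regret: $0.9.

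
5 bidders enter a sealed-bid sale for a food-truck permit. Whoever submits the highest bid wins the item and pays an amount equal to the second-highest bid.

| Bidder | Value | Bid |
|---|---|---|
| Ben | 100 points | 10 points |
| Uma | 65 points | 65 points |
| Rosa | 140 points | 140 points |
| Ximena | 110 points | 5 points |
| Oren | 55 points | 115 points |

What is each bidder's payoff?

Bids in descending order: Rosa 140 points, then Oren 115 points, then Uma 65 points, then Ben 10 points, then Ximena 5 points.
Rosa has the top bid and wins; the price is the second-highest bid, 115 points.
Rosa's payoff = 140 points − 115 points = 25 points. All other bidders lose, so their payoff is 0.

Payoffs: Ben 0 points, Uma 0 points, Rosa 25 points, Ximena 0 points, Oren 0 points.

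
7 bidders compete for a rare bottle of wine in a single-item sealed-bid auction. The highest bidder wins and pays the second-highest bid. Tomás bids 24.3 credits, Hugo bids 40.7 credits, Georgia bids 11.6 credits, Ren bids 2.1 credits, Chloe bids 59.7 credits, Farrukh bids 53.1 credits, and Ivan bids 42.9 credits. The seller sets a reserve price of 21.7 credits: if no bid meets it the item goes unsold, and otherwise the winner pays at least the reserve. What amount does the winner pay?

Ranking the bids: Chloe 59.7 credits, then Farrukh 53.1 credits, then Ivan 42.9 credits, then Hugo 40.7 credits, then Tomás 24.3 credits, then Georgia 11.6 credits, then Ren 2.1 credits.
Chloe has the highest bid, so Chloe wins.
The second-highest bid is 53.1 credits, which exceeds the reserve, so that sets the price.

Price paid: 53.1 credits.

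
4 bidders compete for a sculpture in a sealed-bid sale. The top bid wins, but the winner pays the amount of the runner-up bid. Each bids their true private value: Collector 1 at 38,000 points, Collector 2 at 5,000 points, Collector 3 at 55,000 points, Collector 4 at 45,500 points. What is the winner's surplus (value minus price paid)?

Bids in descending order: Collector 3 55,000 points; Collector 4 45,500 points; Collector 1 38,000 points; Collector 2 5,000 points.
Collector 3 wins with the top bid and pays the second-highest, 45,500 points.
Surplus = 55,000 points − 45,500 points = 9,500 points.

Surplus = 9,500 points.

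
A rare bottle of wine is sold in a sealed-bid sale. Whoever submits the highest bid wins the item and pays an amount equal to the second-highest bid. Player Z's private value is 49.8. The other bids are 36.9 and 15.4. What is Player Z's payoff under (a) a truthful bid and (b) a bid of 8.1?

Truthful: 12.9; alternative: 0.0.

The highest competing bid is 36.9.
Bidding truthfully at 49.8: Player Z has the top bid, wins, and pays the second-highest bid 36.9. Payoff = 49.8 − 36.9 = 12.9.
Bidding 8.1: the top bid is 36.9 (a rival), so Player Z loses. Payoff = 0.0.
Deviating from a truthful bid can only lose payoff in a second-price auction — never gain.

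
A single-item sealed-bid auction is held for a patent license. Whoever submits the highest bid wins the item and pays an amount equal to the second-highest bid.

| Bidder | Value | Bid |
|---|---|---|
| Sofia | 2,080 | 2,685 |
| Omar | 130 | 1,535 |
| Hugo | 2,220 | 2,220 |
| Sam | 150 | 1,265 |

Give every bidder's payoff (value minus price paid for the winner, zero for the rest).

Sofia -140, Omar 0, Hugo 0, Sam 0.

Bids in descending order: Sofia 2,685 > Hugo 2,220 > Omar 1,535 > Sam 1,265.
Sofia has the top bid and wins; the price is the second-highest bid, 2,220.
Sofia's payoff = 2,080 − 2,220 = -140. All other bidders lose, so their payoff is 0.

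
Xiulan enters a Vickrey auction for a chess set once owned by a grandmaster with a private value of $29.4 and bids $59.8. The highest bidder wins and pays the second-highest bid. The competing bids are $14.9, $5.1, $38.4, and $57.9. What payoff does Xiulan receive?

Highest competing bid: $57.9.
Xiulan's bid $59.8 is the highest overall, so Xiulan wins and pays the second-highest bid, $57.9.
Payoff = value − price = $29.4 − $57.9 = -$28.5.
Overbidding won the item at a price above value — truthful bidding would have avoided this loss.

Payoff = -$28.5.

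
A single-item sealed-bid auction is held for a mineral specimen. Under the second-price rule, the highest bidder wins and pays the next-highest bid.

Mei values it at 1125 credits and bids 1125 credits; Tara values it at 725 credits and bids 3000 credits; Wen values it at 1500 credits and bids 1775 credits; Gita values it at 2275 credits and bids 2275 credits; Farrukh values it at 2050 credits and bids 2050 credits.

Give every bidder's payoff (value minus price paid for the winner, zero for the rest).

Sorted high to low: Tara 3000 credits > Gita 2275 credits > Farrukh 2050 credits > Wen 1775 credits > Mei 1125 credits.
Tara has the top bid and wins; the price is the second-highest bid, 2275 credits.
Tara's payoff = 725 credits − 2275 credits = -1550 credits. All other bidders lose, so their payoff is 0.

Payoffs: Mei 0 credits, Tara -1550 credits, Wen 0 credits, Gita 0 credits, Farrukh 0 credits.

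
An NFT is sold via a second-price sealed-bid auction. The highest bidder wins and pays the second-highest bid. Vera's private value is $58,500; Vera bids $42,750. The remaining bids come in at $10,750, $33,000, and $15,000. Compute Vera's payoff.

$25,500

Highest competing bid: $33,000.
Vera's bid $42,750 is the highest overall, so Vera wins and pays the second-highest bid, $33,000.
Payoff = value − price = $58,500 − $33,000 = $25,500.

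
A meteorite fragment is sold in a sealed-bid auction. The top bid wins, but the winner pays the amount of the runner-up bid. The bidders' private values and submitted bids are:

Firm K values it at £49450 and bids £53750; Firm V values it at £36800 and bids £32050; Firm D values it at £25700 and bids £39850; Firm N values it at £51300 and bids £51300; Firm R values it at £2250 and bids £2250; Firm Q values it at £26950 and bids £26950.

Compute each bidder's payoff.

Sorted high to low: Firm K £53750 > Firm N £51300 > Firm D £39850 > Firm V £32050 > Firm Q £26950 > Firm R £2250.
Firm K has the top bid and wins; the price is the second-highest bid, £51300.
Firm K's payoff = £49450 − £51300 = -£1850. All other bidders lose, so their payoff is 0.

Firm K -£1850, Firm V £0, Firm D £0, Firm N £0, Firm R £0, Firm Q £0.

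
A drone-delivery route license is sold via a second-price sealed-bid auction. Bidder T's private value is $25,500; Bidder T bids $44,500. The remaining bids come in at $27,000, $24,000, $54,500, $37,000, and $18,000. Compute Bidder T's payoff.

Highest competing bid: $54,500.
Bidder T's bid $44,500 is not the highest, so Bidder T loses, pays nothing, and earns zero payoff.

Bidder T's payoff: $0.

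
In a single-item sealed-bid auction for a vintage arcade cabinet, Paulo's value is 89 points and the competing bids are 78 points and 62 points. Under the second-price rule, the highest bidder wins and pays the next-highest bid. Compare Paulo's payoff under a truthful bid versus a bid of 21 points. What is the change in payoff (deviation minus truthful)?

Change in payoff: -11 points.

The highest competing bid is 78 points.
Bidding truthfully at 89 points: Paulo has the top bid, wins, and pays the second-highest bid 78 points. Payoff = 89 points − 78 points = 11 points.
Bidding 21 points: the top bid is 78 points (a rival), so Paulo loses. Payoff = 0 points.
Change = 0 points − 11 points = -11 points.
Deviating from a truthful bid can only lose payoff in a second-price auction — never gain.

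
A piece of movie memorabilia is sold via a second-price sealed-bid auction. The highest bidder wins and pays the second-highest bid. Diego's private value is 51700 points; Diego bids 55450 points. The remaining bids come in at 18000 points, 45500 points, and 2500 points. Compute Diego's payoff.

Highest competing bid: 45500 points.
Diego's bid 55450 points is the highest overall, so Diego wins and pays the second-highest bid, 45500 points.
Payoff = value − price = 51700 points − 45500 points = 6200 points.

Diego's payoff: 6200 points.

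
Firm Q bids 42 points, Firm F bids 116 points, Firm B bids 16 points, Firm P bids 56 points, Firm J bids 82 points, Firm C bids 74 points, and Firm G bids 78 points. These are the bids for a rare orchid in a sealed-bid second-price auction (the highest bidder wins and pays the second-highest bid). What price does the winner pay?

82 points

Sorted high to low: Firm F 116 points > Firm J 82 points > Firm G 78 points > Firm C 74 points > Firm P 56 points > Firm Q 42 points > Firm B 16 points.
Firm F is the highest bidder, so Firm F wins.
Under the second-price rule, the price is the second-highest bid: 82 points.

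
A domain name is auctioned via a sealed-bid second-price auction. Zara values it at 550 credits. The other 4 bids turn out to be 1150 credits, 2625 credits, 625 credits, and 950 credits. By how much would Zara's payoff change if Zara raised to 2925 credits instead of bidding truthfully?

The highest competing bid is 2625 credits.
Bidding truthfully at 550 credits: the top bid is 2625 credits (a rival), so Zara loses. Payoff = 0 credits.
Bidding 2925 credits: Zara has the top bid, wins, and pays the second-highest bid 2625 credits. Payoff = 550 credits − 2625 credits = -2075 credits.
Change = -2075 credits − 0 credits = -2075 credits.

Change in payoff: -2075 credits.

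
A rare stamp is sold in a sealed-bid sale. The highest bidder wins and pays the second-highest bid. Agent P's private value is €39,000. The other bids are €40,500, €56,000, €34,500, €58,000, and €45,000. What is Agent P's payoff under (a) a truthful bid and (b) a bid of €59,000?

The highest competing bid is €58,000.
Bidding truthfully at €39,000: the top bid is €58,000 (a rival), so Agent P loses. Payoff = €0.
Bidding €59,000: Agent P has the top bid, wins, and pays the second-highest bid €58,000. Payoff = €39,000 − €58,000 = -€19,000.

(a) €0  (b) -€19,000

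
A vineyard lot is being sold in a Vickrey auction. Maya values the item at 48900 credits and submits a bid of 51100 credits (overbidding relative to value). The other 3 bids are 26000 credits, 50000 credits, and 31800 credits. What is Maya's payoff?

Highest competing bid: 50000 credits.
Maya's bid 51100 credits is the highest overall, so Maya wins and pays the second-highest bid, 50000 credits.
Payoff = value − price = 48900 credits − 50000 credits = -1100 credits.
Overbidding won the item at a price above value — truthful bidding would have avoided this loss.

Payoff = -1100 credits.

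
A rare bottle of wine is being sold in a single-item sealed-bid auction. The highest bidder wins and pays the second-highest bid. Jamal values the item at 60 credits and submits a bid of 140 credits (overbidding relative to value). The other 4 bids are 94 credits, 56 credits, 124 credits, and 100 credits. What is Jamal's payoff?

-64 credits

Highest competing bid: 124 credits.
Jamal's bid 140 credits is the highest overall, so Jamal wins and pays the second-highest bid, 124 credits.
Payoff = value − price = 60 credits − 124 credits = -64 credits.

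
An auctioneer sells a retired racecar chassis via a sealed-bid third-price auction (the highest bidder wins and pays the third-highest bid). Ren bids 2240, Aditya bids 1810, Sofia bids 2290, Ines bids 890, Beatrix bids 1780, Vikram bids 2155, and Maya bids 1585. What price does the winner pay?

Ordered from highest: Sofia 2290; Ren 2240; Vikram 2155; Aditya 1810; Beatrix 1780; Maya 1585; Ines 890.
Sofia is the highest bidder, so Sofia wins.
Under the third-price rule, the price is the third-highest bid: 2155.

Price paid: 2155.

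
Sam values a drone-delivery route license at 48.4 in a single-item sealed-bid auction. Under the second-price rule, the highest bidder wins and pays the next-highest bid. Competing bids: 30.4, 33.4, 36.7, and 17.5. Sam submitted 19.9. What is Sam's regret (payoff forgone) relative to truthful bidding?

The highest competing bid is 36.7.
Bidding truthfully at 48.4: Sam has the top bid, wins, and pays the second-highest bid 36.7. Payoff = 48.4 − 36.7 = 11.7.
Bidding 19.9: the top bid is 36.7 (a rival), so Sam loses. Payoff = 0.0.
Regret = truthful payoff − actual payoff = 11.7 − 0.0 = 11.7.
Deviating from a truthful bid can only lose payoff in a second-price auction — never gain.

Payoff forgone: 11.7.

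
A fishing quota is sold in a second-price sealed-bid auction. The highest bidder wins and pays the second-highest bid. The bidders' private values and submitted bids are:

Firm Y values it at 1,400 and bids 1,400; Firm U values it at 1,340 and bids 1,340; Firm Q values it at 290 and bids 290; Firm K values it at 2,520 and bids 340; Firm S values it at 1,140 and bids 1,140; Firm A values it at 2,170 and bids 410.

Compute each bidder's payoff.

Ranking the bids: Firm Y 1,400; Firm U 1,340; Firm S 1,140; Firm A 410; Firm K 340; Firm Q 290.
Firm Y has the top bid and wins; the price is the second-highest bid, 1,340.
Firm Y's payoff = 1,400 − 1,340 = 60. All other bidders lose, so their payoff is 0.

Firm Y 60, Firm U 0, Firm Q 0, Firm K 0, Firm S 0, Firm A 0.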